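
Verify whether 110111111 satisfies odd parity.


Number of 1s: 8

No, parity error (8 ones)


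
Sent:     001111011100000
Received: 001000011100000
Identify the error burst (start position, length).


XOR: 000111000000000

Burst at position 3, length 3


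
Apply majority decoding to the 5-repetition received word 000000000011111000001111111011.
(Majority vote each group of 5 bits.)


Groups: 00000, 00000, 11111, 00000, 11111, 11011
Majority votes: 001011

001011


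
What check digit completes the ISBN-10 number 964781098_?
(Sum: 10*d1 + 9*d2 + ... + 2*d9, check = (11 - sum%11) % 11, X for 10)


Weighted sum: 321
321 mod 11 = 2

Check digit: 9


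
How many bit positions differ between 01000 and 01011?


XOR: 00011
Count of 1s: 2

2


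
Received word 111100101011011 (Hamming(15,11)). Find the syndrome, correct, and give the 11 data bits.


Syndrome = 12: error at position 12

Data: 10011010011 (corrected bit 12)


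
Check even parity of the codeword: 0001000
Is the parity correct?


Number of 1s: 1

No, parity error (1 ones)


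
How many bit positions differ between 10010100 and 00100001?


XOR: 10110101
Count of 1s: 5

5


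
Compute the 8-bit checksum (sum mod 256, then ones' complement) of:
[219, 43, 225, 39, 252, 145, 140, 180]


Sum = 1243 mod 256 = 219
Complement = 36

36


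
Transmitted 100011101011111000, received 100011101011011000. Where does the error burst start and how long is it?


XOR: 000000000000100000

Burst at position 12, length 1


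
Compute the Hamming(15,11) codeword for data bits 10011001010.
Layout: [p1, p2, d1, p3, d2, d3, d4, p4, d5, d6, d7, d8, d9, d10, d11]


Parity bits: p1=1, p2=1, p3=1, p4=1

111100111001010


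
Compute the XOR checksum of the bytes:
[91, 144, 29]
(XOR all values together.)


XOR chain: 91 ^ 144 ^ 29 = 214

214


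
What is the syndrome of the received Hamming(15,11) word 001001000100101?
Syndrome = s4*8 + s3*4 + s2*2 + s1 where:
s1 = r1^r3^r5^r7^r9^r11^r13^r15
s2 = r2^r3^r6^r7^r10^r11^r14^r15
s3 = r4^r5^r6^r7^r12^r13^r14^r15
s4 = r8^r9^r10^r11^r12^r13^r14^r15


s1=1, s2=0, s3=1, s4=1

Syndrome = 13 (error at position 13)


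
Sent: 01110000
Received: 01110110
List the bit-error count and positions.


XOR: 00000110

2 error(s) at position(s): 5, 6


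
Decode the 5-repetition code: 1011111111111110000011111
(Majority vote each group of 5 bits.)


Groups: 10111, 11111, 11111, 00000, 11111
Majority votes: 11101

11101


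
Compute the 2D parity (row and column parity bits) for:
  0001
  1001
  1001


Row parities: 100
Column parities: 0001

Row P: 100, Col P: 0001, Corner: 1


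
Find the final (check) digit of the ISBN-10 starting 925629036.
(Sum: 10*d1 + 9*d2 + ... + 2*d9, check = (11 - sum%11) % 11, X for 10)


Weighted sum: 268
268 mod 11 = 4

Check digit: 7


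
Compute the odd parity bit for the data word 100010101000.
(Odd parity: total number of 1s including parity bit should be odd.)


Number of 1s in data: 4
Parity bit: 1

1


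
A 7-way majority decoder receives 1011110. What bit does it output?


Ones: 5 out of 7
Threshold: 4

1 (5/7 voted 1)


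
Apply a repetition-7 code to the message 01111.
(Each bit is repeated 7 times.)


Each bit -> 7 copies

00000001111111111111111111111111111


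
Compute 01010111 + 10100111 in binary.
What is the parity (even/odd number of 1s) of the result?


01010111 = 87
10100111 = 167
Sum = 254 = 11111110
1s count = 7

odd parity (7 ones in 11111110)


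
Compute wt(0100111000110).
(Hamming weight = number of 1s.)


Counting 1s in 0100111000110

6


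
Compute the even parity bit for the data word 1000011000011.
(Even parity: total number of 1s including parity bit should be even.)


Number of 1s in data: 5
Parity bit: 1

1


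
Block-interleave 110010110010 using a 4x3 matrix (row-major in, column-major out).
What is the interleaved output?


Matrix:
  110
  010
  110
  010
Read columns: 101011110000

101011110000


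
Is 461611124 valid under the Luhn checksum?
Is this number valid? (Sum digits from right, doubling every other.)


Luhn sum = 23
23 mod 10 = 3

Invalid (Luhn sum mod 10 = 3)


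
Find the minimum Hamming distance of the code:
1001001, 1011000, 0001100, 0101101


Comparing all pairs, minimum distance: 2
Can detect 1 errors, correct 0 errors

2


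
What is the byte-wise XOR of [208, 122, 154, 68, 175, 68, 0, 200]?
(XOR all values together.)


XOR chain: 208 ^ 122 ^ 154 ^ 68 ^ 175 ^ 68 ^ 0 ^ 200 = 87

87


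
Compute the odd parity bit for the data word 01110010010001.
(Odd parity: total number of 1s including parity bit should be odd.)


Number of 1s in data: 6
Parity bit: 1

1


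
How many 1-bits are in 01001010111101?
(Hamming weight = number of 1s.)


Counting 1s in 01001010111101

8


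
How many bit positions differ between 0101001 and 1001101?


XOR: 1100100
Count of 1s: 3

3


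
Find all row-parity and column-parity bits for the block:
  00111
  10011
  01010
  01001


Row parities: 1100
Column parities: 10111

Row P: 1100, Col P: 10111, Corner: 0


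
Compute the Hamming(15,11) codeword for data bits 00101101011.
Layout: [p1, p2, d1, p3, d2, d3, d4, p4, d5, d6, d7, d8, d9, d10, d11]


Parity bits: p1=0, p2=0, p3=0, p4=1

000001011101011


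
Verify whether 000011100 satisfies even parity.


Number of 1s: 3

No, parity error (3 ones)


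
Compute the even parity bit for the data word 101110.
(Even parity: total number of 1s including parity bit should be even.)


Number of 1s in data: 4
Parity bit: 0

0


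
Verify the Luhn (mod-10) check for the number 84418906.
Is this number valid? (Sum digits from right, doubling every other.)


Luhn sum = 42
42 mod 10 = 2

Invalid (Luhn sum mod 10 = 2)


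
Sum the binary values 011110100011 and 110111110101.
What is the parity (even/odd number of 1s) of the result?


011110100011 = 1955
110111110101 = 3573
Sum = 5528 = 1010110011000
1s count = 6

even parity (6 ones in 1010110011000)


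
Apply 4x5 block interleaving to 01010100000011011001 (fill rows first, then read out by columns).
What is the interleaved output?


Matrix:
  01010
  10000
  00110
  11001
Read columns: 01011001001010100001

01011001001010100001


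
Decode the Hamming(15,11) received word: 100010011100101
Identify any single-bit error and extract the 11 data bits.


Syndrome = 13: error at position 13

Data: 01001100001 (corrected bit 13)


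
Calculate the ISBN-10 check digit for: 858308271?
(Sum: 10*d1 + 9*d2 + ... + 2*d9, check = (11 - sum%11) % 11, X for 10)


Weighted sum: 281
281 mod 11 = 6

Check digit: 5


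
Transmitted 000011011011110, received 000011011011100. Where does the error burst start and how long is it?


XOR: 000000000000010

Burst at position 13, length 1


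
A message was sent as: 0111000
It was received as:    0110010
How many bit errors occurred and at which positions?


XOR: 0001010

2 error(s) at position(s): 3, 5


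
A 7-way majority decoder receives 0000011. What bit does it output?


Ones: 2 out of 7
Threshold: 4

0 (2/7 voted 1)


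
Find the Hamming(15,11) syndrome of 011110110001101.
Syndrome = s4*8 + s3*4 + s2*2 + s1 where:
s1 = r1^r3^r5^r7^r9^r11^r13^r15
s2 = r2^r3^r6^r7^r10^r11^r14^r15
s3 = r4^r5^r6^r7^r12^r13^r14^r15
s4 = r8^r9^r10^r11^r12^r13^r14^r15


s1=1, s2=0, s3=0, s4=0

Syndrome = 1 (error at position 1)


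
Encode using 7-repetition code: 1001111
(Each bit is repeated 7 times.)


Each bit -> 7 copies

1111111000000000000001111111111111111111111111111


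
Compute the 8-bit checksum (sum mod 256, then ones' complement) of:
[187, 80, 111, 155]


Sum = 533 mod 256 = 21
Complement = 234

234


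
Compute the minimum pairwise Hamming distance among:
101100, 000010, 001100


Comparing all pairs, minimum distance: 1
Can detect 0 errors, correct 0 errors

1


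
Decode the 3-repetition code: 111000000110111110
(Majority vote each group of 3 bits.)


Groups: 111, 000, 000, 110, 111, 110
Majority votes: 100111

100111


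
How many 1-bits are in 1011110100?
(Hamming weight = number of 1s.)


Counting 1s in 1011110100

6


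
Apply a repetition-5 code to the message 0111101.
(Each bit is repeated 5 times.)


Each bit -> 5 copies

00000111111111111111111110000011111


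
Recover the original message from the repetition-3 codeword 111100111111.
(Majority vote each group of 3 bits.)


Groups: 111, 100, 111, 111
Majority votes: 1011

1011


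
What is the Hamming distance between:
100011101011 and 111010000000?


XOR: 011001101011
Count of 1s: 7

7


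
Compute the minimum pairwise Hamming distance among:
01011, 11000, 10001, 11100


Comparing all pairs, minimum distance: 1
Can detect 0 errors, correct 0 errors

1


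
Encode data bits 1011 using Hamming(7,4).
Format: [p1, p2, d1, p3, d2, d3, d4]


Parity bits: p1=0, p2=1, p3=0

0110011


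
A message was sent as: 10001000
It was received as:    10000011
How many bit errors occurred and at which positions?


XOR: 00001011

3 error(s) at position(s): 4, 6, 7


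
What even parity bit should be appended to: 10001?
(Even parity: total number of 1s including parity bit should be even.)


Number of 1s in data: 2
Parity bit: 0

0


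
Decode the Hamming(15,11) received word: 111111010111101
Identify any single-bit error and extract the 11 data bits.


Syndrome = 0: no error detected

Data: 11100111101 (no errors)


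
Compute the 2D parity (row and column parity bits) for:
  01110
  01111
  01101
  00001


Row parities: 1011
Column parities: 01101

Row P: 1011, Col P: 01101, Corner: 1


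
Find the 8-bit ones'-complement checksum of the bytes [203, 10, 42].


Sum = 255 mod 256 = 255
Complement = 0

0


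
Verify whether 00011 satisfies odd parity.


Number of 1s: 2

No, parity error (2 ones)


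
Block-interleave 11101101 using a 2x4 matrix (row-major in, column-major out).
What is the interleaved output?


Matrix:
  1110
  1101
Read columns: 11111001

11111001


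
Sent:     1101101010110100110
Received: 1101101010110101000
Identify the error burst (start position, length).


XOR: 0000000000000001110

Burst at position 15, length 3


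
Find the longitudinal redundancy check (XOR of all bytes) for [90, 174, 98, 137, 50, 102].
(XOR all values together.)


XOR chain: 90 ^ 174 ^ 98 ^ 137 ^ 50 ^ 102 = 75

75


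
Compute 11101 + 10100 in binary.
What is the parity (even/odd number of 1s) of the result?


11101 = 29
10100 = 20
Sum = 49 = 110001
1s count = 3

odd parity (3 ones in 110001)


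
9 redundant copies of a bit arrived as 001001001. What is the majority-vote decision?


Ones: 3 out of 9
Threshold: 5

0 (3/9 voted 1)


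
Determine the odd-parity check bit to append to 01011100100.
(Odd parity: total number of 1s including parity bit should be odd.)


Number of 1s in data: 5
Parity bit: 0

0


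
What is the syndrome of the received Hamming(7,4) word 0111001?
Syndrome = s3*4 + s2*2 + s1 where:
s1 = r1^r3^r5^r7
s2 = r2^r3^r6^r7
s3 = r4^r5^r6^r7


s1=0, s2=1, s3=0

Syndrome = 2 (error at position 2)


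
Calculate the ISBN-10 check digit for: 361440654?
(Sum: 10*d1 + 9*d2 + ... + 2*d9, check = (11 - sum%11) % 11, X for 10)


Weighted sum: 191
191 mod 11 = 4

Check digit: 7


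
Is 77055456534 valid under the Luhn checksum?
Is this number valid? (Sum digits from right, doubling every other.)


Luhn sum = 49
49 mod 10 = 9

Invalid (Luhn sum mod 10 = 9)


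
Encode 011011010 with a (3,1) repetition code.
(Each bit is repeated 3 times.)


Each bit -> 3 copies

000111111000111111000111000


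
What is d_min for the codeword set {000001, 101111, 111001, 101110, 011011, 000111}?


Comparing all pairs, minimum distance: 1
Can detect 0 errors, correct 0 errors

1


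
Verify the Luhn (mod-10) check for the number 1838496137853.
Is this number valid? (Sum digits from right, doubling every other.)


Luhn sum = 59
59 mod 10 = 9

Invalid (Luhn sum mod 10 = 9)


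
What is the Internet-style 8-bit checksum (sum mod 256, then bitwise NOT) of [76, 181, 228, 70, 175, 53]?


Sum = 783 mod 256 = 15
Complement = 240

240


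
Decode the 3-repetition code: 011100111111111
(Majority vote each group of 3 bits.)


Groups: 011, 100, 111, 111, 111
Majority votes: 10111

10111


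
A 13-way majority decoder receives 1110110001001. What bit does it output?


Ones: 7 out of 13
Threshold: 7

1 (7/13 voted 1)


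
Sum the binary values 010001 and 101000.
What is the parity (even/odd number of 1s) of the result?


010001 = 17
101000 = 40
Sum = 57 = 111001
1s count = 4

even parity (4 ones in 111001)


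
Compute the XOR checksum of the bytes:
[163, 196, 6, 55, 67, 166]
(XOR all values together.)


XOR chain: 163 ^ 196 ^ 6 ^ 55 ^ 67 ^ 166 = 179

179


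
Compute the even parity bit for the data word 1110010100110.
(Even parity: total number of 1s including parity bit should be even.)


Number of 1s in data: 7
Parity bit: 1

1


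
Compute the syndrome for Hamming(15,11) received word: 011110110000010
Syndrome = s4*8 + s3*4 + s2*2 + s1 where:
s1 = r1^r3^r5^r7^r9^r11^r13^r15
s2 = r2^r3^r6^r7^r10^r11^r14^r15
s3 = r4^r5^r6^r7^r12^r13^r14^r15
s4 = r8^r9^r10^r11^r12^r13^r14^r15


s1=1, s2=0, s3=0, s4=0

Syndrome = 1 (error at position 1)


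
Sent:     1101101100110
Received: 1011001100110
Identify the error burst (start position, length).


XOR: 0110100000000

Burst at position 1, length 4


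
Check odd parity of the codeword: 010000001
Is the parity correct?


Number of 1s: 2

No, parity error (2 ones)


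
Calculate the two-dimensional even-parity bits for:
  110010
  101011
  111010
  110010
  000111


Row parities: 10011
Column parities: 010110

Row P: 10011, Col P: 010110, Corner: 1


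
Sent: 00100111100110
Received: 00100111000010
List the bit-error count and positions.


XOR: 00000000100100

2 error(s) at position(s): 8, 11


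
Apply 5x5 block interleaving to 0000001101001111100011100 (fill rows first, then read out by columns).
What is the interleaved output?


Matrix:
  00000
  01101
  00111
  11000
  11100
Read columns: 0001101011011010010001100

0001101011011010010001100


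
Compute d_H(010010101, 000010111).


XOR: 010000010
Count of 1s: 2

2


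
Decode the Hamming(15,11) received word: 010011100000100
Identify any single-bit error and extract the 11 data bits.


Syndrome = 11: error at position 11

Data: 01110010100 (corrected bit 11)


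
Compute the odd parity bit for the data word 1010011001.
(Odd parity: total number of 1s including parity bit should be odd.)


Number of 1s in data: 5
Parity bit: 0

0


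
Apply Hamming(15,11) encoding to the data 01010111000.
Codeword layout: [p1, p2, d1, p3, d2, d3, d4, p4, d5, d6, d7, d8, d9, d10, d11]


Parity bits: p1=1, p2=1, p3=1, p4=1

110110110111000


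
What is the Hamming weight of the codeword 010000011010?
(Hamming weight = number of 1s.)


Counting 1s in 010000011010

4


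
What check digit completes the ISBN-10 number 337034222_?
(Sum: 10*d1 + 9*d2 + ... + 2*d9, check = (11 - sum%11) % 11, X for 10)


Weighted sum: 169
169 mod 11 = 4

Check digit: 7


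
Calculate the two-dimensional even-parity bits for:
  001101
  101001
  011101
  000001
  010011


Row parities: 11011
Column parities: 101011

Row P: 11011, Col P: 101011, Corner: 0


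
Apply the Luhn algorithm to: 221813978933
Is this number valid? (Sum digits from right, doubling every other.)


Luhn sum = 62
62 mod 10 = 2

Invalid (Luhn sum mod 10 = 2)


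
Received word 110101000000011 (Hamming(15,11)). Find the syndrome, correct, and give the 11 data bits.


Syndrome = 0: no error detected

Data: 00100000011 (no errors)


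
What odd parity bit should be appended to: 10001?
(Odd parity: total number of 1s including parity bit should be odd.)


Number of 1s in data: 2
Parity bit: 1

1


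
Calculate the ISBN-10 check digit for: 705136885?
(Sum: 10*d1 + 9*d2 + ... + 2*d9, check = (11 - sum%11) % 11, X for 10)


Weighted sum: 231
231 mod 11 = 0

Check digit: 0


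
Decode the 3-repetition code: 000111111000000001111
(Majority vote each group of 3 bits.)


Groups: 000, 111, 111, 000, 000, 001, 111
Majority votes: 0110001

0110001


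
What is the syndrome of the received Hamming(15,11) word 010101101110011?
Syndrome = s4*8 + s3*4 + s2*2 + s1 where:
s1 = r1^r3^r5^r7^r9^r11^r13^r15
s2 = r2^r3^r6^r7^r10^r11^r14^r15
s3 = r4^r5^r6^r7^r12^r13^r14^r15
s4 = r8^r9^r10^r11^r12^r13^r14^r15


s1=0, s2=1, s3=1, s4=1

Syndrome = 14 (error at position 14)


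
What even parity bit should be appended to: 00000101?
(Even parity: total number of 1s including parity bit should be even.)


Number of 1s in data: 2
Parity bit: 0

0


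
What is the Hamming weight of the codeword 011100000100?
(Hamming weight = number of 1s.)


Counting 1s in 011100000100

4


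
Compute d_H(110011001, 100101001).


XOR: 010110000
Count of 1s: 3

3


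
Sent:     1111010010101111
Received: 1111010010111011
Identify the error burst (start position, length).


XOR: 0000000000010100

Burst at position 11, length 3


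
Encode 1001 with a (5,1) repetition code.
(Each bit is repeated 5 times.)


Each bit -> 5 copies

11111000000000011111


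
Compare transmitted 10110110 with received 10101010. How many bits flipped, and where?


XOR: 00011100

3 error(s) at position(s): 3, 4, 5


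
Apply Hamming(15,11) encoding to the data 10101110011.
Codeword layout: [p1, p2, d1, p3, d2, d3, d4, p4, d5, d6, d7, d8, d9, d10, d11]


Parity bits: p1=0, p2=0, p3=1, p4=1

001101011110011


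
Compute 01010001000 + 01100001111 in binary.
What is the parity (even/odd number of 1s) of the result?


01010001000 = 648
01100001111 = 783
Sum = 1431 = 10110010111
1s count = 7

odd parity (7 ones in 10110010111)


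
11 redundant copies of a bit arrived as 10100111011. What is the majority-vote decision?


Ones: 7 out of 11
Threshold: 6

1 (7/11 voted 1)


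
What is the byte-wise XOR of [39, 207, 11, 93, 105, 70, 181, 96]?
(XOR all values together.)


XOR chain: 39 ^ 207 ^ 11 ^ 93 ^ 105 ^ 70 ^ 181 ^ 96 = 68

68


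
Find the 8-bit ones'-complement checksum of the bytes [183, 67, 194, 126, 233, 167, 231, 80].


Sum = 1281 mod 256 = 1
Complement = 254

254


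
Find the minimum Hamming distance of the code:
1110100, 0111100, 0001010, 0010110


Comparing all pairs, minimum distance: 2
Can detect 1 errors, correct 0 errors

2


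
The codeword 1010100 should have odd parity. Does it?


Number of 1s: 3

Yes, parity is correct (3 ones)


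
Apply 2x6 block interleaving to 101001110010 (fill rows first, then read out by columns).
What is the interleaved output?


Matrix:
  101001
  110010
Read columns: 110110000110

110110000110


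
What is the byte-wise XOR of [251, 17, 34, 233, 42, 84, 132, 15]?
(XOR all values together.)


XOR chain: 251 ^ 17 ^ 34 ^ 233 ^ 42 ^ 84 ^ 132 ^ 15 = 212

212


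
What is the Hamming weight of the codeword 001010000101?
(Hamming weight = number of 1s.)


Counting 1s in 001010000101

4


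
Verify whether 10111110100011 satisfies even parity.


Number of 1s: 9

No, parity error (9 ones)


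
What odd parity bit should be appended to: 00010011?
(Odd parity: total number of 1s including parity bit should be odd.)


Number of 1s in data: 3
Parity bit: 0

0


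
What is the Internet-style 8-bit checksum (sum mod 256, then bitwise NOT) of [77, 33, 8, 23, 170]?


Sum = 311 mod 256 = 55
Complement = 200

200


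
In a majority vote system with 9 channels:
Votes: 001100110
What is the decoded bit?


Ones: 4 out of 9
Threshold: 5

0 (4/9 voted 1)


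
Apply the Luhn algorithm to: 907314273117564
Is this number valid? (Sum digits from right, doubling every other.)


Luhn sum = 61
61 mod 10 = 1

Invalid (Luhn sum mod 10 = 1)


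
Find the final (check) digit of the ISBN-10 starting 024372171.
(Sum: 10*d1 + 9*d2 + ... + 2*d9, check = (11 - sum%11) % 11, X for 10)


Weighted sum: 150
150 mod 11 = 7

Check digit: 4


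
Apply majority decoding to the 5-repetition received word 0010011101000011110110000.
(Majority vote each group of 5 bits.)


Groups: 00100, 11101, 00001, 11101, 10000
Majority votes: 01010

01010


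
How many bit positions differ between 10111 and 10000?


XOR: 00111
Count of 1s: 3

3


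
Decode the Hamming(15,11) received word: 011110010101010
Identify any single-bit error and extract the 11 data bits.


Syndrome = 0: no error detected

Data: 11000101010 (no errors)


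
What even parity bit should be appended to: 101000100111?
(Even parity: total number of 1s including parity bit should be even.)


Number of 1s in data: 6
Parity bit: 0

0


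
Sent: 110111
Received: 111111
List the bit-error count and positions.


XOR: 001000

1 error(s) at position(s): 2


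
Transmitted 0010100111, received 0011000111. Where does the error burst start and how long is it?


XOR: 0001100000

Burst at position 3, length 2


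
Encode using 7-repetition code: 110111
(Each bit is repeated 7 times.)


Each bit -> 7 copies

111111111111110000000111111111111111111111


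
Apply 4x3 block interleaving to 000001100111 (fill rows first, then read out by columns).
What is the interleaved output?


Matrix:
  000
  001
  100
  111
Read columns: 001100010101

001100010101


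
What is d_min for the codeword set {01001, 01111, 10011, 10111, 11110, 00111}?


Comparing all pairs, minimum distance: 1
Can detect 0 errors, correct 0 errors

1


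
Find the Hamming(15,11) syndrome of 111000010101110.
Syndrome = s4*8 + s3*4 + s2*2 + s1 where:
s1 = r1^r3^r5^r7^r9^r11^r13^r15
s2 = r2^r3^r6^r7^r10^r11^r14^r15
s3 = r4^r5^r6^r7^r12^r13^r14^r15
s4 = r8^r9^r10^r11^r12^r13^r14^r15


s1=1, s2=0, s3=1, s4=1

Syndrome = 13 (error at position 13)


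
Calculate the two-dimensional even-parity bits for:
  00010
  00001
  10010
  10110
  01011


Row parities: 11011
Column parities: 01100

Row P: 11011, Col P: 01100, Corner: 0


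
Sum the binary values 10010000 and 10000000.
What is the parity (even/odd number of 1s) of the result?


10010000 = 144
10000000 = 128
Sum = 272 = 100010000
1s count = 2

even parity (2 ones in 100010000)


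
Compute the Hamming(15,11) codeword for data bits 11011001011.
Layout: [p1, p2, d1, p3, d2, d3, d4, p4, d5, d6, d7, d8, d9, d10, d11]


Parity bits: p1=1, p2=0, p3=1, p4=0

101110101001011


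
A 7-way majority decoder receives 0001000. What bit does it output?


Ones: 1 out of 7
Threshold: 4

0 (1/7 voted 1)


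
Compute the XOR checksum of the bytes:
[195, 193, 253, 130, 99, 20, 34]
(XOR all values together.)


XOR chain: 195 ^ 193 ^ 253 ^ 130 ^ 99 ^ 20 ^ 34 = 40

40


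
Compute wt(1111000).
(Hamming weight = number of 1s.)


Counting 1s in 1111000

4


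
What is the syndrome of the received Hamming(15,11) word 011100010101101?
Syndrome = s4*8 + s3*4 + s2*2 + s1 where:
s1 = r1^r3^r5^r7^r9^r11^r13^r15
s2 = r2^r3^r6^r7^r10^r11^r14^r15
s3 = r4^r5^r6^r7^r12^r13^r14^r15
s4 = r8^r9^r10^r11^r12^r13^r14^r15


s1=1, s2=0, s3=0, s4=1

Syndrome = 9 (error at position 9)


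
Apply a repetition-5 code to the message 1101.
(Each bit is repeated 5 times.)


Each bit -> 5 copies

11111111110000011111


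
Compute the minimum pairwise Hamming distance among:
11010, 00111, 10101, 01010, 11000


Comparing all pairs, minimum distance: 1
Can detect 0 errors, correct 0 errors

1


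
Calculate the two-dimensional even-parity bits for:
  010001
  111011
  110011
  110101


Row parities: 0100
Column parities: 101100

Row P: 0100, Col P: 101100, Corner: 1


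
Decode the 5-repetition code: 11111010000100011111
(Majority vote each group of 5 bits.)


Groups: 11111, 01000, 01000, 11111
Majority votes: 1001

1001


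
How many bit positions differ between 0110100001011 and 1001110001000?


XOR: 1111010000011
Count of 1s: 7

7


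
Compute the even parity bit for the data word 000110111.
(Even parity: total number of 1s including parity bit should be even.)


Number of 1s in data: 5
Parity bit: 1

1


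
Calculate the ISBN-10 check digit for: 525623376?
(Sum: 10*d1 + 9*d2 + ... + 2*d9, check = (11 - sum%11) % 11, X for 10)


Weighted sum: 222
222 mod 11 = 2

Check digit: 9


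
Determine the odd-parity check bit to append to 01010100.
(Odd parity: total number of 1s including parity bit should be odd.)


Number of 1s in data: 3
Parity bit: 0

0


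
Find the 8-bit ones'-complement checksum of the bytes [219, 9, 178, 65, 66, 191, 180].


Sum = 908 mod 256 = 140
Complement = 115

115


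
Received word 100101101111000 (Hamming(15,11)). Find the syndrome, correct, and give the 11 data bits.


Syndrome = 0: no error detected

Data: 00111111000 (no errors)


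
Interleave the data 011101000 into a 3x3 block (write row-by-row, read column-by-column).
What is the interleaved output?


Matrix:
  011
  101
  000
Read columns: 010100110

010100110


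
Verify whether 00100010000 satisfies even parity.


Number of 1s: 2

Yes, parity is correct (2 ones)


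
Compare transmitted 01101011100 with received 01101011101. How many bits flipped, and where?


XOR: 00000000001

1 error(s) at position(s): 10


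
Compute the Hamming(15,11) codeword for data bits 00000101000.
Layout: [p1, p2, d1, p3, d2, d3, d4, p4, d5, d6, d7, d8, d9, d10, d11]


Parity bits: p1=0, p2=1, p3=1, p4=0

010100000101000


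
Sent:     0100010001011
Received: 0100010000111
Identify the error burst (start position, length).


XOR: 0000000001100

Burst at position 9, length 2


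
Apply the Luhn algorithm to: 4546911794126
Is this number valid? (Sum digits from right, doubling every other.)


Luhn sum = 57
57 mod 10 = 7

Invalid (Luhn sum mod 10 = 7)


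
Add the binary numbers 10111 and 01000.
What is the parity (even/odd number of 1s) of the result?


10111 = 23
01000 = 8
Sum = 31 = 11111
1s count = 5

odd parity (5 ones in 11111)


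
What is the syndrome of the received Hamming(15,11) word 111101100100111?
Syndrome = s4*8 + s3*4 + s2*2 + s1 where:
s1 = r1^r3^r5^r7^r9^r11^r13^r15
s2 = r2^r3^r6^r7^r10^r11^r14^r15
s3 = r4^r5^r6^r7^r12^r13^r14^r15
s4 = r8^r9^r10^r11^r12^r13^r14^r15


s1=1, s2=1, s3=0, s4=0

Syndrome = 3 (error at position 3)


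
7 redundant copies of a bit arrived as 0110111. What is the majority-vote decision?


Ones: 5 out of 7
Threshold: 4

1 (5/7 voted 1)


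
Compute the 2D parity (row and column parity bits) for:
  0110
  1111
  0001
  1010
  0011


Row parities: 00100
Column parities: 0001

Row P: 00100, Col P: 0001, Corner: 1


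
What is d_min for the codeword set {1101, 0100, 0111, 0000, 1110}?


Comparing all pairs, minimum distance: 1
Can detect 0 errors, correct 0 errors

1


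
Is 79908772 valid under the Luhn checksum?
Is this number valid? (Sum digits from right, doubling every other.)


Luhn sum = 44
44 mod 10 = 4

Invalid (Luhn sum mod 10 = 4)


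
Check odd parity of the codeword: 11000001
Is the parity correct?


Number of 1s: 3

Yes, parity is correct (3 ones)


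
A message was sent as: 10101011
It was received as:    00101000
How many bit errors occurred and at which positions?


XOR: 10000011

3 error(s) at position(s): 0, 6, 7


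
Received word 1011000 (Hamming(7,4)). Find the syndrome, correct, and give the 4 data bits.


Syndrome = 6: error at position 6

Data: 1010 (corrected bit 6)


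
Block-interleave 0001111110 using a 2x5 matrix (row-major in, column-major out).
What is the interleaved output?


Matrix:
  00011
  11110
Read columns: 0101011110

0101011110


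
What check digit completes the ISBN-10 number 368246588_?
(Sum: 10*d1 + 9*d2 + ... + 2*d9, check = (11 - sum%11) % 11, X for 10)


Weighted sum: 276
276 mod 11 = 1

Check digit: X


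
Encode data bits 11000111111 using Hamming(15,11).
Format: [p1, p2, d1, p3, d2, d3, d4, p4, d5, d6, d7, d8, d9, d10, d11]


Parity bits: p1=1, p2=1, p3=1, p4=0

111110000111111


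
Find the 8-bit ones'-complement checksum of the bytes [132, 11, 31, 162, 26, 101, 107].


Sum = 570 mod 256 = 58
Complement = 197

197


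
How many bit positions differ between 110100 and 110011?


XOR: 000111
Count of 1s: 3

3


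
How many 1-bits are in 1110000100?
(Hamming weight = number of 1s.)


Counting 1s in 1110000100

4


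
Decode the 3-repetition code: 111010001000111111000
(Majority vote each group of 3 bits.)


Groups: 111, 010, 001, 000, 111, 111, 000
Majority votes: 1000110

1000110


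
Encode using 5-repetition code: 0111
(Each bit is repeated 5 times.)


Each bit -> 5 copies

00000111111111111111


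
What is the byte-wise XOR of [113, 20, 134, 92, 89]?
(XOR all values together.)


XOR chain: 113 ^ 20 ^ 134 ^ 92 ^ 89 = 230

230


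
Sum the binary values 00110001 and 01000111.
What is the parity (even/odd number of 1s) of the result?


00110001 = 49
01000111 = 71
Sum = 120 = 1111000
1s count = 4

even parity (4 ones in 1111000)


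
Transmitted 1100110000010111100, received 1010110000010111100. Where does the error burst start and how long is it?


XOR: 0110000000000000000

Burst at position 1, length 2


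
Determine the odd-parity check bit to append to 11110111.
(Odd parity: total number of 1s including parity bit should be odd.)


Number of 1s in data: 7
Parity bit: 0

0


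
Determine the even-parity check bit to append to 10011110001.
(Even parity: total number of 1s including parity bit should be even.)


Number of 1s in data: 6
Parity bit: 0

0


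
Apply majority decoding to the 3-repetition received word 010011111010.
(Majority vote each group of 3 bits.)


Groups: 010, 011, 111, 010
Majority votes: 0110

0110


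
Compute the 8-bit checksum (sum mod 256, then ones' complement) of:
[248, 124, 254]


Sum = 626 mod 256 = 114
Complement = 141

141


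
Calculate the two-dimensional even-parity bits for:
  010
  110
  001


Row parities: 101
Column parities: 101

Row P: 101, Col P: 101, Corner: 0


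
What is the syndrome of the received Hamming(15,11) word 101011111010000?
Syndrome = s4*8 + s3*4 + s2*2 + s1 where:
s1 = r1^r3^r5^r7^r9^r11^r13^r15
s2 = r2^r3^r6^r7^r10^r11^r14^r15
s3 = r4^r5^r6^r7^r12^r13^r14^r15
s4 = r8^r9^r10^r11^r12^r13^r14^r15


s1=0, s2=0, s3=1, s4=1

Syndrome = 12 (error at position 12)


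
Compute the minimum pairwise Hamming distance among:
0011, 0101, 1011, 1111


Comparing all pairs, minimum distance: 1
Can detect 0 errors, correct 0 errors

1


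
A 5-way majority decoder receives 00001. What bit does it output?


Ones: 1 out of 5
Threshold: 3

0 (1/5 voted 1)


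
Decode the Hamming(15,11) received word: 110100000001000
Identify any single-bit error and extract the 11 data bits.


Syndrome = 11: error at position 11

Data: 00000011000 (corrected bit 11)


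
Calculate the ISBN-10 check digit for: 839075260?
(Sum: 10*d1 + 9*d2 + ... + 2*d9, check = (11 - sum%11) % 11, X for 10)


Weighted sum: 272
272 mod 11 = 8

Check digit: 3


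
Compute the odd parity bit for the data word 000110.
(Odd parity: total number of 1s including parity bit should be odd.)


Number of 1s in data: 2
Parity bit: 1

1


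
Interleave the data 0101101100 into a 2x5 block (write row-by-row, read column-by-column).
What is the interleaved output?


Matrix:
  01011
  01100
Read columns: 0011011010

0011011010


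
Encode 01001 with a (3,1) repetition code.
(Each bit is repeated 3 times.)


Each bit -> 3 copies

000111000000111


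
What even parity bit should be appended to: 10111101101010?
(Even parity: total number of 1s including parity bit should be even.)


Number of 1s in data: 9
Parity bit: 1

1


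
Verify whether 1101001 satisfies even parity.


Number of 1s: 4

Yes, parity is correct (4 ones)


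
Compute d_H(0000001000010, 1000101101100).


XOR: 1000100101110
Count of 1s: 6

6


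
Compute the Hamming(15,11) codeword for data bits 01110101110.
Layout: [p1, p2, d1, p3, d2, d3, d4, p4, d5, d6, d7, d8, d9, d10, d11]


Parity bits: p1=1, p2=0, p3=0, p4=0

100011100101110


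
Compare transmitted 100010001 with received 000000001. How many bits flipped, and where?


XOR: 100010000

2 error(s) at position(s): 0, 4


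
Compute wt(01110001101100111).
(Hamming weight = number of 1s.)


Counting 1s in 01110001101100111

10


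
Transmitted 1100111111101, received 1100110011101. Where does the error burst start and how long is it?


XOR: 0000001100000

Burst at position 6, length 2


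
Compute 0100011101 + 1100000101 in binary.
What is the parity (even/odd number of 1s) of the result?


0100011101 = 285
1100000101 = 773
Sum = 1058 = 10000100010
1s count = 3

odd parity (3 ones in 10000100010)


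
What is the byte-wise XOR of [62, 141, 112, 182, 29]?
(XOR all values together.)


XOR chain: 62 ^ 141 ^ 112 ^ 182 ^ 29 = 104

104


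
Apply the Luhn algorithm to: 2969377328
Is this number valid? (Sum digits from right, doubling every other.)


Luhn sum = 58
58 mod 10 = 8

Invalid (Luhn sum mod 10 = 8)


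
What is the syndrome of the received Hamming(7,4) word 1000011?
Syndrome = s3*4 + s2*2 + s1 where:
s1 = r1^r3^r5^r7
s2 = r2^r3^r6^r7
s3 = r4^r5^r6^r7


s1=0, s2=0, s3=0

Syndrome = 0 (no error)


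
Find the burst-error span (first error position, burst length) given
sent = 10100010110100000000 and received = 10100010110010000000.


XOR: 00000000000110000000

Burst at position 11, length 2


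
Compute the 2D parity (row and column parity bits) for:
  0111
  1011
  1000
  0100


Row parities: 1111
Column parities: 0000

Row P: 1111, Col P: 0000, Corner: 0


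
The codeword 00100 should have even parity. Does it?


Number of 1s: 1

No, parity error (1 ones)


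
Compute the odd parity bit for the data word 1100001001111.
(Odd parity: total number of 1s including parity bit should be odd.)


Number of 1s in data: 7
Parity bit: 0

0


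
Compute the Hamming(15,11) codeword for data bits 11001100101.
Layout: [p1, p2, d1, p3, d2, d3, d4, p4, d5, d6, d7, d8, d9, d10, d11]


Parity bits: p1=1, p2=1, p3=1, p4=0

111110001100101


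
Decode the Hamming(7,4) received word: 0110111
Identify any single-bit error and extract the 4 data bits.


Syndrome = 5: error at position 5

Data: 1011 (corrected bit 5)


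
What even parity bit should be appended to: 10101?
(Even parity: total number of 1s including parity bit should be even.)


Number of 1s in data: 3
Parity bit: 1

1


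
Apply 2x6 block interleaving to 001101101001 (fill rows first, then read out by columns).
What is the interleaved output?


Matrix:
  001101
  101001
Read columns: 010011100011

010011100011


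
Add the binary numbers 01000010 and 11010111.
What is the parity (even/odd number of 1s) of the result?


01000010 = 66
11010111 = 215
Sum = 281 = 100011001
1s count = 4

even parity (4 ones in 100011001)


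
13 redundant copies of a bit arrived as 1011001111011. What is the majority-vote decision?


Ones: 9 out of 13
Threshold: 7

1 (9/13 voted 1)


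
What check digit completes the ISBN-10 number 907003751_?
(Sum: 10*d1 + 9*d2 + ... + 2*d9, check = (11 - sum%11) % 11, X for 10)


Weighted sum: 206
206 mod 11 = 8

Check digit: 3


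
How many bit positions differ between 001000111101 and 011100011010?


XOR: 010100100111
Count of 1s: 6

6


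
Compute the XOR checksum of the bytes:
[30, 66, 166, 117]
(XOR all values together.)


XOR chain: 30 ^ 66 ^ 166 ^ 117 = 143

143


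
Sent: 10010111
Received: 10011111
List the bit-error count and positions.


XOR: 00001000

1 error(s) at position(s): 4


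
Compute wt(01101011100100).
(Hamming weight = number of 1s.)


Counting 1s in 01101011100100

7


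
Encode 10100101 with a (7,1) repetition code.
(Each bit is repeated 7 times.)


Each bit -> 7 copies

11111110000000111111100000000000000111111100000001111111


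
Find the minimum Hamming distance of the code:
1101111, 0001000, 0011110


Comparing all pairs, minimum distance: 3
Can detect 2 errors, correct 1 errors

3


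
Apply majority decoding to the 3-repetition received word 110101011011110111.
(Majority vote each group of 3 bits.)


Groups: 110, 101, 011, 011, 110, 111
Majority votes: 111111

111111


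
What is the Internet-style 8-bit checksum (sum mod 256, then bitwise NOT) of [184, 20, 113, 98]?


Sum = 415 mod 256 = 159
Complement = 96

96


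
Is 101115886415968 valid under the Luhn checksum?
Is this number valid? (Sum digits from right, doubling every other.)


Luhn sum = 57
57 mod 10 = 7

Invalid (Luhn sum mod 10 = 7)


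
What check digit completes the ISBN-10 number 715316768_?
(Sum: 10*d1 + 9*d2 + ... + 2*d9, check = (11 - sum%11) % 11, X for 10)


Weighted sum: 238
238 mod 11 = 7

Check digit: 4


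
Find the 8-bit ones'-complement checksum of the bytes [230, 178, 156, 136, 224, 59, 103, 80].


Sum = 1166 mod 256 = 142
Complement = 113

113


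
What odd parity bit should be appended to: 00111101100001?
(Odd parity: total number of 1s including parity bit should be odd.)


Number of 1s in data: 7
Parity bit: 0

0


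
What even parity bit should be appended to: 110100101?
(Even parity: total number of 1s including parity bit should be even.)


Number of 1s in data: 5
Parity bit: 1

1


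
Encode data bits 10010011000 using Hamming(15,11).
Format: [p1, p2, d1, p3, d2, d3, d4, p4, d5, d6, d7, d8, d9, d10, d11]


Parity bits: p1=1, p2=1, p3=0, p4=0

111000100011000


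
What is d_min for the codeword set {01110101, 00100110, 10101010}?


Comparing all pairs, minimum distance: 3
Can detect 2 errors, correct 1 errors

3


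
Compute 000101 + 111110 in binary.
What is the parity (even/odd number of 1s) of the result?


000101 = 5
111110 = 62
Sum = 67 = 1000011
1s count = 3

odd parity (3 ones in 1000011)


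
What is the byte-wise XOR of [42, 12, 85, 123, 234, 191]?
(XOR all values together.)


XOR chain: 42 ^ 12 ^ 85 ^ 123 ^ 234 ^ 191 = 93

93


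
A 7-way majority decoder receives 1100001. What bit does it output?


Ones: 3 out of 7
Threshold: 4

0 (3/7 voted 1)


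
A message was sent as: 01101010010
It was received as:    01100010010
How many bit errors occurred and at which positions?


XOR: 00001000000

1 error(s) at position(s): 4


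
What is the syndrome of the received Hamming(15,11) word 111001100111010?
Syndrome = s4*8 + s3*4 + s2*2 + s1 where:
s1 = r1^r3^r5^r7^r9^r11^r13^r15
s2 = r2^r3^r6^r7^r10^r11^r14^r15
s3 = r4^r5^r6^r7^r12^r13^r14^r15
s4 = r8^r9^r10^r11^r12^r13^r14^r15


s1=0, s2=1, s3=0, s4=0

Syndrome = 2 (error at position 2)


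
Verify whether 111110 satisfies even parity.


Number of 1s: 5

No, parity error (5 ones)


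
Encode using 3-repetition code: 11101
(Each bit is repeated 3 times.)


Each bit -> 3 copies

111111111000111


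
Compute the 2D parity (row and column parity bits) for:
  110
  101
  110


Row parities: 000
Column parities: 101

Row P: 000, Col P: 101, Corner: 0


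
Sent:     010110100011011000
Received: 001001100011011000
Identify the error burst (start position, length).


XOR: 011111000000000000

Burst at position 1, length 5
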